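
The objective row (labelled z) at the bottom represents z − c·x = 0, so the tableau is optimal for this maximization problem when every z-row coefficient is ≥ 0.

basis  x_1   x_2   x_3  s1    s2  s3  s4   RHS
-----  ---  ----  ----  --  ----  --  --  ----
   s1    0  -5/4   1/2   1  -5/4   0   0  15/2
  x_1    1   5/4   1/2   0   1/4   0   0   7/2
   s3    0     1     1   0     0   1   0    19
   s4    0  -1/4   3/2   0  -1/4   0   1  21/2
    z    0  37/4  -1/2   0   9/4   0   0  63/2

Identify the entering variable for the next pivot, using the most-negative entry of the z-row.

Negative z-row entries: x_3: -1/2.
The most negative is -1/2 in column x_3, so x_3 enters.

x_3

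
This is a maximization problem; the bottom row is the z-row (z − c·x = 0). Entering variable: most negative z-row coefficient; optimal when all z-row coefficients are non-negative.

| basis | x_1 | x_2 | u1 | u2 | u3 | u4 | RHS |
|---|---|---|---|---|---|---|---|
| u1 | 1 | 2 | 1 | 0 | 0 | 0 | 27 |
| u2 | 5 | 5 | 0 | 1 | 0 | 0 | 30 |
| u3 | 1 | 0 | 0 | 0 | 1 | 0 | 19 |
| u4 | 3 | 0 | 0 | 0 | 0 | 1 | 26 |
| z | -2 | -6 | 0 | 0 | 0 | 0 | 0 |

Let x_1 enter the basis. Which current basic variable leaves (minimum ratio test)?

u2

Column x_1 entries and ratios — u1: 27/1 = 27; u2: 30/5 = 6; u3: 19/1 = 19; u4: 26/3 = 26/3.
Smallest ratio is 6 in the row of u2, so u2 leaves.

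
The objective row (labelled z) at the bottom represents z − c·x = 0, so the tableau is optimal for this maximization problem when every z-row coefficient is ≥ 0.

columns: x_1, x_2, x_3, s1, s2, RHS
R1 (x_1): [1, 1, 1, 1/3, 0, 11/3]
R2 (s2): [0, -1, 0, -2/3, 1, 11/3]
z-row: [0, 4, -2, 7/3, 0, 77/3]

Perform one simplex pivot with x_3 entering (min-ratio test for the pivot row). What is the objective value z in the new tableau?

33

Ratio test on column x_3 — row 1: (11/3)/1 = 11/3; row 2: entry 0 ≤ 0. Minimum is 11/3 at row 1 (x_1 leaves); pivot element 1.
Pivot on row 1; the z-row RHS becomes 77/3 − (-2)·(11/3) = 33.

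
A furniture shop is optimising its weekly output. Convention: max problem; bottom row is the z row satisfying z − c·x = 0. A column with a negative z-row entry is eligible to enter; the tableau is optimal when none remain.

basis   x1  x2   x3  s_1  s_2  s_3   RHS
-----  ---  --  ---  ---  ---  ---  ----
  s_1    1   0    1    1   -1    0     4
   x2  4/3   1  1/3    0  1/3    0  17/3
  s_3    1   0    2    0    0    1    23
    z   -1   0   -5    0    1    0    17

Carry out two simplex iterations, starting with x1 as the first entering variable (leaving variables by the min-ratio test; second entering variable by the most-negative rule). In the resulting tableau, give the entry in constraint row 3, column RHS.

15

Ratio test on column x1 — row 1: 4/1 = 4; row 2: (17/3)/(4/3) = 17/4; row 3: 23/1 = 23. Minimum is 4 at row 1 (s_1 leaves); pivot element 1.
Divide row 1 by 1; eliminate column x1 from the other rows.
Second iteration: most negative z-row entry is -4 in column x3, so x3 enters.
Ratio test on column x3 — row 1: 4/1 = 4; row 2: entry -1 ≤ 0; row 3: 19/1 = 19. Minimum is 4 at row 1 (x1 leaves); pivot element 1.
Divide row 1 by 1; eliminate column x3 from the other rows.
After both pivots, the entry at constraint row 3, column RHS is 15.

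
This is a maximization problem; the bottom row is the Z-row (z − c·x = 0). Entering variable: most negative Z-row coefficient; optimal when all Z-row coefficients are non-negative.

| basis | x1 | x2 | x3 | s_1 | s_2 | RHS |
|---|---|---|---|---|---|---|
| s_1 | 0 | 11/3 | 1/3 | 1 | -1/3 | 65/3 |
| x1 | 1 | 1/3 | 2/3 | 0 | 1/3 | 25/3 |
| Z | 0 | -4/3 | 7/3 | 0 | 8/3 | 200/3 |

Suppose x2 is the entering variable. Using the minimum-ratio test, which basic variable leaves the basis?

Column x2 entries and ratios — s_1: (65/3)/(11/3) = 65/11; x1: (25/3)/(1/3) = 25.
Smallest ratio is 65/11 in the row of s_1, so s_1 leaves.

s_1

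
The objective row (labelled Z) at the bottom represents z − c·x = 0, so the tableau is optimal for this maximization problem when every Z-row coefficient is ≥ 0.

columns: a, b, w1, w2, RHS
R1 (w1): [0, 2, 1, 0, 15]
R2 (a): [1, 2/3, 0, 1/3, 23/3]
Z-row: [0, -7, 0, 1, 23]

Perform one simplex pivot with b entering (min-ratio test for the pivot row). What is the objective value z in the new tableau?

Ratio test on column b — row 1: 15/2 = 15/2; row 2: (23/3)/(2/3) = 23/2. Minimum is 15/2 at row 1 (w1 leaves); pivot element 2.
Pivot on row 1; the Z-row RHS becomes 23 − (-7)·(15/2) = 151/2.

151/2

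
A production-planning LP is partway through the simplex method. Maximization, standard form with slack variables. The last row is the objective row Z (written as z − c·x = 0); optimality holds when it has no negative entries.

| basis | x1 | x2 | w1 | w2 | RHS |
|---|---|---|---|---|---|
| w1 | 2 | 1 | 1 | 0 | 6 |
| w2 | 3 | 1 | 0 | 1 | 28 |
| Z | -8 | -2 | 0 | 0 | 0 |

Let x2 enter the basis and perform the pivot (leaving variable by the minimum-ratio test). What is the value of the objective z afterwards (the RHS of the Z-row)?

12

Ratio test on column x2 — row 1: 6/1 = 6; row 2: 28/1 = 28. Minimum is 6 at row 1 (w1 leaves); pivot element 1.
Pivot on row 1; the Z-row RHS becomes 0 − (-2)·6 = 12.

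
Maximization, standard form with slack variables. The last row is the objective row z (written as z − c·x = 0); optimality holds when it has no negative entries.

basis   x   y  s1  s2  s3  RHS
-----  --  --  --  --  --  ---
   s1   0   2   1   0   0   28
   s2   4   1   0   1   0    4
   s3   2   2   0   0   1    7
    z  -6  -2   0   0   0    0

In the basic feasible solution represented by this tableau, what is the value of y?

y is not in the basis, so in the current basic feasible solution y = 0.

0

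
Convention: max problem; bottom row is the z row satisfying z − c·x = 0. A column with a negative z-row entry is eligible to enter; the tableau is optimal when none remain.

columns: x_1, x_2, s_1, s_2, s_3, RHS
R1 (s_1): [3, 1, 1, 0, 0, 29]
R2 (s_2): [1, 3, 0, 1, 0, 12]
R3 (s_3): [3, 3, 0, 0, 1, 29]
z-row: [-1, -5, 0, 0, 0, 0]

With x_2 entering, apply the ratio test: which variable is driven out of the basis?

Column x_2 entries and ratios — s_1: 29/1 = 29; s_2: 12/3 = 4; s_3: 29/3 = 29/3.
Smallest ratio is 4 in the row of s_2, so s_2 leaves.

s_2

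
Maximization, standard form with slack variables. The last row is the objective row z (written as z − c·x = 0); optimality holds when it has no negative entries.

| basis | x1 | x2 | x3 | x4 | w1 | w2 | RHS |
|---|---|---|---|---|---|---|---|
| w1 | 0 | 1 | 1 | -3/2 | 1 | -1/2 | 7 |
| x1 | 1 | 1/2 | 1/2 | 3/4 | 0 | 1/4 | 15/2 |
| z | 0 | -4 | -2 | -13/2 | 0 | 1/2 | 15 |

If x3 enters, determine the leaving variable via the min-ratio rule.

w1

Column x3 entries and ratios — w1: 7/1 = 7; x1: (15/2)/(1/2) = 15.
Smallest ratio is 7 in the row of w1, so w1 leaves.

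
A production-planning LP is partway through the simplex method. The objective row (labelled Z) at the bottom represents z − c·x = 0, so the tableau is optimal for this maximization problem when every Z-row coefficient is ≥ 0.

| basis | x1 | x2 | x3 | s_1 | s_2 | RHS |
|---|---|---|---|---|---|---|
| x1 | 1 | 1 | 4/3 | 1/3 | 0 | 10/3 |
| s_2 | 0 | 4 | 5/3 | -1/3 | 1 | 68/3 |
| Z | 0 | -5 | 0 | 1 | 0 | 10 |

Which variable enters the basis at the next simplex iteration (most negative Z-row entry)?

Negative Z-row entries: x2: -5.
The most negative is -5 in column x2, so x2 enters.

x2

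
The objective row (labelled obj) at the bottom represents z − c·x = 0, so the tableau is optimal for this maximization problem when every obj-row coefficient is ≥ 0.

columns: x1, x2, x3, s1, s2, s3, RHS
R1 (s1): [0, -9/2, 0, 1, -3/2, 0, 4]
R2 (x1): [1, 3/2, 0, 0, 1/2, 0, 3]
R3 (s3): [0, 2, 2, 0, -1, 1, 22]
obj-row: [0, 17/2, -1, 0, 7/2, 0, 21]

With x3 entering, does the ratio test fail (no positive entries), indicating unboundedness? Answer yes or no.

Column x3 has positive entries in row(s) 3, so the ratio test bounds it — not unbounded.

no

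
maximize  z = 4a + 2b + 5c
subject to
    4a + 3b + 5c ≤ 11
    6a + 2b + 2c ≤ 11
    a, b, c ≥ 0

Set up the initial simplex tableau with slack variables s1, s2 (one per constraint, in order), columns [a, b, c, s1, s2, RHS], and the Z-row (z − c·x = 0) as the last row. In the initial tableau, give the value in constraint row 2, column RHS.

The RHS of constraint 2 is b_2 = 11.

11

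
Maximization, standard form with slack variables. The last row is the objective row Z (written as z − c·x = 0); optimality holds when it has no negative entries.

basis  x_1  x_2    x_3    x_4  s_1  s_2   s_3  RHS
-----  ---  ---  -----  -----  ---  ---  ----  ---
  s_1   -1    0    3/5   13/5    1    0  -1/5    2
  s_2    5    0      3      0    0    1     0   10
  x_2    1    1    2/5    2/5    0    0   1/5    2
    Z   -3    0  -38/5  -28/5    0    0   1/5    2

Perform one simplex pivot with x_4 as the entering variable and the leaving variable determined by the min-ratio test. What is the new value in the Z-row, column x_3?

Ratio test on column x_4 — row 1: 2/(13/5) = 10/13; row 2: entry 0 ≤ 0; row 3: 2/(2/5) = 5. Minimum is 10/13 at row 1 (s_1 leaves); pivot element 13/5.
Divide row 1 by 13/5; eliminate column x_4 from the other rows.
Z-row update in column x_3: -38/5 − (-28/5)·(3/13) = -82/13.

-82/13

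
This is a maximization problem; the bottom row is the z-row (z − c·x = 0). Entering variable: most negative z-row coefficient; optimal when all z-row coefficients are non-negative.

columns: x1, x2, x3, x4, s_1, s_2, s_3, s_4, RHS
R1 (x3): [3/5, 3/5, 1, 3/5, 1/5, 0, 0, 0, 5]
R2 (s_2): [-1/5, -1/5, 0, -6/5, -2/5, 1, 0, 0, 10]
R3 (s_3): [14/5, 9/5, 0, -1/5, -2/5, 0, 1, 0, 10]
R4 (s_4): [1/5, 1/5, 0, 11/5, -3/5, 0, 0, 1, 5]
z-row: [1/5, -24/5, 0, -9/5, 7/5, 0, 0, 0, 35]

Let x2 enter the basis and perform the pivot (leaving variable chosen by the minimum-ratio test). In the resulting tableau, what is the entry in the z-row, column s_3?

Ratio test on column x2 — row 1: 5/(3/5) = 25/3; row 2: entry -1/5 ≤ 0; row 3: 10/(9/5) = 50/9; row 4: 5/(1/5) = 25. Minimum is 50/9 at row 3 (s_3 leaves); pivot element 9/5.
Divide row 3 by 9/5; eliminate column x2 from the other rows.
z-row update in column s_3: 0 − (-24/5)·(5/9) = 8/3.

8/3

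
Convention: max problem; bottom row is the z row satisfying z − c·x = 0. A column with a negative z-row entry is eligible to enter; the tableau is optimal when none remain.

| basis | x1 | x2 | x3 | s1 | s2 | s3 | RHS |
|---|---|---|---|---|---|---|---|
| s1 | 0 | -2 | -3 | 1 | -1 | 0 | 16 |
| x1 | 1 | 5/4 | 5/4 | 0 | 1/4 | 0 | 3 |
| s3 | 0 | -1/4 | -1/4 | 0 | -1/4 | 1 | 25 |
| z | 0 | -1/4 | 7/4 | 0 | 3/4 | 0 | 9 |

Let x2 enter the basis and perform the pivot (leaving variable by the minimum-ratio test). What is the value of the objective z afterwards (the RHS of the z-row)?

48/5

Ratio test on column x2 — row 1: entry -2 ≤ 0; row 2: 3/(5/4) = 12/5; row 3: entry -1/4 ≤ 0. Minimum is 12/5 at row 2 (x1 leaves); pivot element 5/4.
Pivot on row 2; the z-row RHS becomes 9 − (-1/4)·(12/5) = 48/5.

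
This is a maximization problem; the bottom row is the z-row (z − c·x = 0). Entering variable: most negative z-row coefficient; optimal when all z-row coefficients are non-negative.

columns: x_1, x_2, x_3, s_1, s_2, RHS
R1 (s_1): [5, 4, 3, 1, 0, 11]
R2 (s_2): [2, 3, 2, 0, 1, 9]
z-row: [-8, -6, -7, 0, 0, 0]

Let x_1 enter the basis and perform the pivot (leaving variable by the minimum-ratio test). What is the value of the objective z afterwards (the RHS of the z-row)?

Ratio test on column x_1 — row 1: 11/5 = 11/5; row 2: 9/2 = 9/2. Minimum is 11/5 at row 1 (s_1 leaves); pivot element 5.
Pivot on row 1; the z-row RHS becomes 0 − (-8)·(11/5) = 88/5.

88/5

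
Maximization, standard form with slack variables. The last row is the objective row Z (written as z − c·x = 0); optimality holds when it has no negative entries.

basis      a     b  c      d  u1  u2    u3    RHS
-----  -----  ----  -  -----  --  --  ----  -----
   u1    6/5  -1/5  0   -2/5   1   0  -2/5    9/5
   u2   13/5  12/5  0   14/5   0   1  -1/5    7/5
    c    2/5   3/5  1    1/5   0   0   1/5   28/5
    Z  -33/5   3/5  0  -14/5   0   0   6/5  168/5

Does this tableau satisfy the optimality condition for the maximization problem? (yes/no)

no

The Z-row has a negative entry -33/5 in column a, so it is not optimal.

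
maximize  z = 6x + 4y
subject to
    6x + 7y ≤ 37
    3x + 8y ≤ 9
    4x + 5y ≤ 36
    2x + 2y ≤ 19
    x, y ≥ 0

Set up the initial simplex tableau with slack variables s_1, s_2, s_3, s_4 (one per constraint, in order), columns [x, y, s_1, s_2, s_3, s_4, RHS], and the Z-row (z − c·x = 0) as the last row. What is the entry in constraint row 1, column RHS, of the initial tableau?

37

The RHS of constraint 1 is b_1 = 37.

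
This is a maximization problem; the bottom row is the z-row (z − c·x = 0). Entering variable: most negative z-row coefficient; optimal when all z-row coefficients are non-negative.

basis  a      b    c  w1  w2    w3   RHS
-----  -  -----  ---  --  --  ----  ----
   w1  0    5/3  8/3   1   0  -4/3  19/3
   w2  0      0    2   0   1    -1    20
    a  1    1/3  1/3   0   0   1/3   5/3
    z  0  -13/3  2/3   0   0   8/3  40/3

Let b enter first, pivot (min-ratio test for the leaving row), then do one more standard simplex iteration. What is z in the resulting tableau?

Ratio test on column b — row 1: (19/3)/(5/3) = 19/5; row 2: entry 0 ≤ 0; row 3: (5/3)/(1/3) = 5. Minimum is 19/5 at row 1 (w1 leaves); pivot element 5/3.
Pivot on row 1; the z-row RHS becomes 40/3 − (-13/3)·(19/5) = 149/5.
Next entering variable (most negative z-row entry -4/5): w3.
Ratio test on column w3 — row 1: entry -4/5 ≤ 0; row 2: entry -1 ≤ 0; row 3: (2/5)/(3/5) = 2/3. Minimum is 2/3 at row 3 (a leaves); pivot element 3/5.
After the second pivot the z-row RHS is 149/5 − (-4/5)·(2/3) = 91/3.

91/3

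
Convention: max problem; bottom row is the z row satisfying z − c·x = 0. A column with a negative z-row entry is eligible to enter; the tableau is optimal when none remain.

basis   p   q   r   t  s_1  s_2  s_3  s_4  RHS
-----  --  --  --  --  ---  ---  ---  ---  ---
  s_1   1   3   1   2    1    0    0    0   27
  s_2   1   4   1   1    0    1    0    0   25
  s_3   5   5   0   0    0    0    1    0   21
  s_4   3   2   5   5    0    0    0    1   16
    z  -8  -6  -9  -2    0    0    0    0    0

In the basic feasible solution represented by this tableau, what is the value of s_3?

s_3 is basic (row 3); its value is the RHS of that row, 21.

21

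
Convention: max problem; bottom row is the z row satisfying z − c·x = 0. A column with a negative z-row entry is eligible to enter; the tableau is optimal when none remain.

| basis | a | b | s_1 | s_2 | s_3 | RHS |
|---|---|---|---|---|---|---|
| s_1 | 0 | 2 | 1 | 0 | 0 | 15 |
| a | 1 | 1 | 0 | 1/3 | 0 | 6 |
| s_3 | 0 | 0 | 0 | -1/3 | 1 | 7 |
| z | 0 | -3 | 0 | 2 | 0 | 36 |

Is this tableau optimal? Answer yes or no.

The z-row has a negative entry -3 in column b, so it is not optimal.

no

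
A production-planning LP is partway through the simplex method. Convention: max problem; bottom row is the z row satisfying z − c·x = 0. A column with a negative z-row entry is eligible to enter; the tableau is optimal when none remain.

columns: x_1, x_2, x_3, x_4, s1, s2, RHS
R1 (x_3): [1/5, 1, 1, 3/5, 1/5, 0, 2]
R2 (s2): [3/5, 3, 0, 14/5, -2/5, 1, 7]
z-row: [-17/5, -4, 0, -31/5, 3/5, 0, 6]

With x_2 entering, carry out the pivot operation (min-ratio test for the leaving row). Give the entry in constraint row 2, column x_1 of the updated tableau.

0

Ratio test on column x_2 — row 1: 2/1 = 2; row 2: 7/3 = 7/3. Minimum is 2 at row 1 (x_3 leaves); pivot element 1.
Divide row 1 by 1; eliminate column x_2 from the other rows.
Row 2 update in column x_1: 3/5 − 3·(1/5) = 0.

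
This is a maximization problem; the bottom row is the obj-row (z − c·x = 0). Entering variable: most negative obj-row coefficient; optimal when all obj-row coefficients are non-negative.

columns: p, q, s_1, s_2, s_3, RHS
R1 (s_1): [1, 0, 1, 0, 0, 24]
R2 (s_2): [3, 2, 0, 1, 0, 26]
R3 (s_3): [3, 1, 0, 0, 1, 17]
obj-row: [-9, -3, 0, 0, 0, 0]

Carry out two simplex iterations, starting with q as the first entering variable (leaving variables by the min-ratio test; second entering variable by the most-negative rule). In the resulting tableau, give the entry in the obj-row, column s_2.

0

Ratio test on column q — row 1: entry 0 ≤ 0; row 2: 26/2 = 13; row 3: 17/1 = 17. Minimum is 13 at row 2 (s_2 leaves); pivot element 2.
Divide row 2 by 2; eliminate column q from the other rows.
Second iteration: most negative obj-row entry is -9/2 in column p, so p enters.
Ratio test on column p — row 1: 24/1 = 24; row 2: 13/(3/2) = 26/3; row 3: 4/(3/2) = 8/3. Minimum is 8/3 at row 3 (s_3 leaves); pivot element 3/2.
Divide row 3 by 3/2; eliminate column p from the other rows.
After both pivots, the entry at the obj-row, column s_2 is 0.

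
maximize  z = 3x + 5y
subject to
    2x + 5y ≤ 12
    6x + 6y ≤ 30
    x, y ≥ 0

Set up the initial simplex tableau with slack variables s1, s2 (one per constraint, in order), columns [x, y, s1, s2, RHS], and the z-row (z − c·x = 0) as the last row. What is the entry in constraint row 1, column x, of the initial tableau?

Constraint 1 has coefficient 2 on x.

2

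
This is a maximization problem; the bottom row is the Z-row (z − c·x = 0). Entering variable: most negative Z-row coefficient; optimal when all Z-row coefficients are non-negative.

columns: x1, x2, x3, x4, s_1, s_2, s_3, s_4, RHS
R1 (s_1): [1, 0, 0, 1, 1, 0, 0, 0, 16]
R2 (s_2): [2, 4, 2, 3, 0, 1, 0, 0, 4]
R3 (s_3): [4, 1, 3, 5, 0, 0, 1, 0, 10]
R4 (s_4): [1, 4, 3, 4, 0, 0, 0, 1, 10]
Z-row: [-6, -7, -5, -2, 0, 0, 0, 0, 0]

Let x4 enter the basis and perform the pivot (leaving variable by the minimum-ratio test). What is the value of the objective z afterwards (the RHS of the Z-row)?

Ratio test on column x4 — row 1: 16/1 = 16; row 2: 4/3 = 4/3; row 3: 10/5 = 2; row 4: 10/4 = 5/2. Minimum is 4/3 at row 2 (s_2 leaves); pivot element 3.
Pivot on row 2; the Z-row RHS becomes 0 − (-2)·(4/3) = 8/3.

8/3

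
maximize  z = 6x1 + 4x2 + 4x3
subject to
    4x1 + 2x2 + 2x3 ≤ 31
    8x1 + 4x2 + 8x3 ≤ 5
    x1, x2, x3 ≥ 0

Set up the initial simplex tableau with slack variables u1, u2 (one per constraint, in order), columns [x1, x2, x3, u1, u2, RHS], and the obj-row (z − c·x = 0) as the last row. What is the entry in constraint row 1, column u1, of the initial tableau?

1

Slack u1 belongs to constraint 1; its column is the unit vector e_1, so the entry in row 1 is 1.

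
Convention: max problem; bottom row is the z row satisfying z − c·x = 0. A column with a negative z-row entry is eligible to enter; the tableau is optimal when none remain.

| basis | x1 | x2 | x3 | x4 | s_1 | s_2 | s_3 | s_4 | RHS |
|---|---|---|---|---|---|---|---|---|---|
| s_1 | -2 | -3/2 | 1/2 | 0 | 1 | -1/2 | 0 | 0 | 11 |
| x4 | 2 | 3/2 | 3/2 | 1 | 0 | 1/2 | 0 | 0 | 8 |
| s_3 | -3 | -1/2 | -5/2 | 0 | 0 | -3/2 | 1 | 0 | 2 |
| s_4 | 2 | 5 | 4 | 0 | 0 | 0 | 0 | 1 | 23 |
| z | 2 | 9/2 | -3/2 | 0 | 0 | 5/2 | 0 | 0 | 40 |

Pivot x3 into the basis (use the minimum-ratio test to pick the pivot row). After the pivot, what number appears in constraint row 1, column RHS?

25/3

Ratio test on column x3 — row 1: 11/(1/2) = 22; row 2: 8/(3/2) = 16/3; row 3: entry -5/2 ≤ 0; row 4: 23/4 = 23/4. Minimum is 16/3 at row 2 (x4 leaves); pivot element 3/2.
Divide row 2 by 3/2; eliminate column x3 from the other rows.
Row 1 update in column RHS: 11 − (1/2)·(16/3) = 25/3.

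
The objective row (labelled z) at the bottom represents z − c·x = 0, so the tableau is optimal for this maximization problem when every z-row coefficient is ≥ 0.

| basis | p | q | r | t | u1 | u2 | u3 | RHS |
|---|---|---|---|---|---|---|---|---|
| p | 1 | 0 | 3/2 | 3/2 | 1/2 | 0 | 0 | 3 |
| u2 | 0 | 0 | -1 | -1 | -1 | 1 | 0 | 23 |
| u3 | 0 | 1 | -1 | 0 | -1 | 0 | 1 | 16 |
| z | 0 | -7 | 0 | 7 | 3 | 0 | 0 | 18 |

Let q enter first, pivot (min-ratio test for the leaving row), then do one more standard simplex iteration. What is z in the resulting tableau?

144

Ratio test on column q — row 1: entry 0 ≤ 0; row 2: entry 0 ≤ 0; row 3: 16/1 = 16. Minimum is 16 at row 3 (u3 leaves); pivot element 1.
Pivot on row 3; the z-row RHS becomes 18 − (-7)·16 = 130.
Next entering variable (most negative z-row entry -7): r.
Ratio test on column r — row 1: 3/(3/2) = 2; row 2: entry -1 ≤ 0; row 3: entry -1 ≤ 0. Minimum is 2 at row 1 (p leaves); pivot element 3/2.
After the second pivot the z-row RHS is 130 − (-7)·2 = 144.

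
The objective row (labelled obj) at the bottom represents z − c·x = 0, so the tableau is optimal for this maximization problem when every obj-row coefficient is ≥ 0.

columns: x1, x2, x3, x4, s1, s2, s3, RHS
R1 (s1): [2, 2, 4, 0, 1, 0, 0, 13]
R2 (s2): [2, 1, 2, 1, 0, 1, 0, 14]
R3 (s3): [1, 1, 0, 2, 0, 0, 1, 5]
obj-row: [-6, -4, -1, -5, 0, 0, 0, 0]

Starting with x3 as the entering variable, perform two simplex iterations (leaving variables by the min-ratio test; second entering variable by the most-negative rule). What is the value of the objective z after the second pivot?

Ratio test on column x3 — row 1: 13/4 = 13/4; row 2: 14/2 = 7; row 3: entry 0 ≤ 0. Minimum is 13/4 at row 1 (s1 leaves); pivot element 4.
Pivot on row 1; the obj-row RHS becomes 0 − (-1)·(13/4) = 13/4.
Next entering variable (most negative obj-row entry -11/2): x1.
Ratio test on column x1 — row 1: (13/4)/(1/2) = 13/2; row 2: (15/2)/1 = 15/2; row 3: 5/1 = 5. Minimum is 5 at row 3 (s3 leaves); pivot element 1.
After the second pivot the obj-row RHS is 13/4 − (-11/2)·5 = 123/4.

123/4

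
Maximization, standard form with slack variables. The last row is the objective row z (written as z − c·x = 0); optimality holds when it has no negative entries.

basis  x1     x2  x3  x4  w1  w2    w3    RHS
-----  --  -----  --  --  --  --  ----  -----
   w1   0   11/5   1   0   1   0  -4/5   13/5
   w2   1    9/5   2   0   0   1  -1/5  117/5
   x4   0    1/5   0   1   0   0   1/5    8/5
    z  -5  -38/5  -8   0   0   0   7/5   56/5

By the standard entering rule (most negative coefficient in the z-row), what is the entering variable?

x3

Negative z-row entries: x1: -5, x2: -38/5, x3: -8.
The most negative is -8 in column x3, so x3 enters.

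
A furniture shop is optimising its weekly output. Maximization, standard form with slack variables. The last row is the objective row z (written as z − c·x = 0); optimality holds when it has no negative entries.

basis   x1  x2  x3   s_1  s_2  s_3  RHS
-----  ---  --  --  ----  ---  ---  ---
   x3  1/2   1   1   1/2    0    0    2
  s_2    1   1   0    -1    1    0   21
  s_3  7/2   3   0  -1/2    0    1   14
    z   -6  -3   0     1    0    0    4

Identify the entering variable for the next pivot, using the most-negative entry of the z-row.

x1

Negative z-row entries: x1: -6, x2: -3.
The most negative is -6 in column x1, so x1 enters.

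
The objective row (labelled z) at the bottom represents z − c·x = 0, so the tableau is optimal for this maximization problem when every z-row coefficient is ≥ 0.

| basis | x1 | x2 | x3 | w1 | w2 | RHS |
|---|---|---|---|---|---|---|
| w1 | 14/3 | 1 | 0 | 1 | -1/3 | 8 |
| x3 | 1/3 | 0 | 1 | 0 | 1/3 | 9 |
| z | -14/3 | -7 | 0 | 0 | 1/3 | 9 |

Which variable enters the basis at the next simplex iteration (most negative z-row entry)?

x2

Negative z-row entries: x1: -14/3, x2: -7.
The most negative is -7 in column x2, so x2 enters.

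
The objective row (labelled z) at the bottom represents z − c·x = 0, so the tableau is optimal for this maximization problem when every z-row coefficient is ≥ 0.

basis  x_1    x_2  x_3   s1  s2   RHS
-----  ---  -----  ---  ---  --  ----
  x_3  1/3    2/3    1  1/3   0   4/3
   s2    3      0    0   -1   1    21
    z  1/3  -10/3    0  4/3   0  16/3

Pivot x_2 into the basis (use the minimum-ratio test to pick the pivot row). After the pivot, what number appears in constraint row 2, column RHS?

Ratio test on column x_2 — row 1: (4/3)/(2/3) = 2; row 2: entry 0 ≤ 0. Minimum is 2 at row 1 (x_3 leaves); pivot element 2/3.
Divide row 1 by 2/3; eliminate column x_2 from the other rows.
Row 2 update in column RHS: 21 − 0·2 = 21.

21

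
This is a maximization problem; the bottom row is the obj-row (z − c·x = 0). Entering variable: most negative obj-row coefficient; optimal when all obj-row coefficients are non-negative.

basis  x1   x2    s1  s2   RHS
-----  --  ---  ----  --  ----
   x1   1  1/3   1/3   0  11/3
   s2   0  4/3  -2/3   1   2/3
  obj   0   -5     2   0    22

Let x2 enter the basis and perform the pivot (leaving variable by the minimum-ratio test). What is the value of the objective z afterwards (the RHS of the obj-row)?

Ratio test on column x2 — row 1: (11/3)/(1/3) = 11; row 2: (2/3)/(4/3) = 1/2. Minimum is 1/2 at row 2 (s2 leaves); pivot element 4/3.
Pivot on row 2; the obj-row RHS becomes 22 − (-5)·(1/2) = 49/2.

49/2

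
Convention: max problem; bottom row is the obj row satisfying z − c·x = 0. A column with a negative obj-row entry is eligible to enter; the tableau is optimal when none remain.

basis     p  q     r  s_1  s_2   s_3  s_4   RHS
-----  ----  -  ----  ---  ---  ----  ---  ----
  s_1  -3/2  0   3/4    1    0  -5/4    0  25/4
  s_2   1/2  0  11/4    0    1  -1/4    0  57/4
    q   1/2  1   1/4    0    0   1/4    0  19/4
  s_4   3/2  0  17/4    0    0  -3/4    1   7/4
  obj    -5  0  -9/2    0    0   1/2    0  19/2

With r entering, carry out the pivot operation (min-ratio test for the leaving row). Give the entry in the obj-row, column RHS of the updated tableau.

193/17

Ratio test on column r — row 1: (25/4)/(3/4) = 25/3; row 2: (57/4)/(11/4) = 57/11; row 3: (19/4)/(1/4) = 19; row 4: (7/4)/(17/4) = 7/17. Minimum is 7/17 at row 4 (s_4 leaves); pivot element 17/4.
Divide row 4 by 17/4; eliminate column r from the other rows.
obj-row update in column RHS: 19/2 − (-9/2)·(7/17) = 193/17.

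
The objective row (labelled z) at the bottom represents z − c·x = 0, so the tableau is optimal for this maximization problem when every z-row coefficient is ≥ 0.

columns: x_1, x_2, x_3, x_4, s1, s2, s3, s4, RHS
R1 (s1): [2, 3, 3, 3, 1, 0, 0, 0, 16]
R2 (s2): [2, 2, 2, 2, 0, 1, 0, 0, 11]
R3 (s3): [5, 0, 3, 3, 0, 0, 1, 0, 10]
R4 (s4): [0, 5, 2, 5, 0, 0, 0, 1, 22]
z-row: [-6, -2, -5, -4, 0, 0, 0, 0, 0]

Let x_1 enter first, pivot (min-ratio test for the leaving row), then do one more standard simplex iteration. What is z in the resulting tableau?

19

Ratio test on column x_1 — row 1: 16/2 = 8; row 2: 11/2 = 11/2; row 3: 10/5 = 2; row 4: entry 0 ≤ 0. Minimum is 2 at row 3 (s3 leaves); pivot element 5.
Pivot on row 3; the z-row RHS becomes 0 − (-6)·2 = 12.
Next entering variable (most negative z-row entry -2): x_2.
Ratio test on column x_2 — row 1: 12/3 = 4; row 2: 7/2 = 7/2; row 3: entry 0 ≤ 0; row 4: 22/5 = 22/5. Minimum is 7/2 at row 2 (s2 leaves); pivot element 2.
After the second pivot the z-row RHS is 12 − (-2)·(7/2) = 19.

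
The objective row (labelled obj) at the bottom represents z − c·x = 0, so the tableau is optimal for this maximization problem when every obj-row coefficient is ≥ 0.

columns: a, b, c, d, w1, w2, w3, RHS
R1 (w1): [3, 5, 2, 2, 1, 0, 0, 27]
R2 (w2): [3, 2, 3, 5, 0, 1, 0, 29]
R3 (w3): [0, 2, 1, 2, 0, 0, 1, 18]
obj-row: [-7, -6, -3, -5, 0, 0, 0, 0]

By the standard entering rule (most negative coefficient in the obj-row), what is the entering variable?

a

Negative obj-row entries: a: -7, b: -6, c: -3, d: -5.
The most negative is -7 in column a, so a enters.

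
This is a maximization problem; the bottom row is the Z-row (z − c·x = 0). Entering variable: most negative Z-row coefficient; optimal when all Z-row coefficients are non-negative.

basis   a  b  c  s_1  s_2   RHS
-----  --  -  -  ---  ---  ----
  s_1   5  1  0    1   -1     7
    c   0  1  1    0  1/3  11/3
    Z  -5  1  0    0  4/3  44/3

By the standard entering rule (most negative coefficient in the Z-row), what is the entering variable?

a

Negative Z-row entries: a: -5.
The most negative is -5 in column a, so a enters.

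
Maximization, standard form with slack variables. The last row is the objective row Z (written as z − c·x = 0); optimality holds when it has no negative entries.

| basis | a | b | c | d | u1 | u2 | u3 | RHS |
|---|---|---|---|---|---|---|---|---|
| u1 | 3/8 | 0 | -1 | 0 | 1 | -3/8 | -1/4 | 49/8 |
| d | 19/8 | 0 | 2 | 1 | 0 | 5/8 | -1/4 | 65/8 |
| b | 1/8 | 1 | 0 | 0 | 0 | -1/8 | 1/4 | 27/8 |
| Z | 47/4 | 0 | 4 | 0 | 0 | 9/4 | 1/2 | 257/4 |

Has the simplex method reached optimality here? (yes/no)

Every Z-row coefficient is ≥ 0, so the tableau is optimal.

yes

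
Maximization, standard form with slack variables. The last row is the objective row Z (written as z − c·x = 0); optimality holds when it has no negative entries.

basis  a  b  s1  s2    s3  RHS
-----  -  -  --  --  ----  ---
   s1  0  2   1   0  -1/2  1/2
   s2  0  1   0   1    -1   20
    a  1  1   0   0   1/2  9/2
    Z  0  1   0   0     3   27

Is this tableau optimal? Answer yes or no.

Every Z-row coefficient is ≥ 0, so the tableau is optimal.

yes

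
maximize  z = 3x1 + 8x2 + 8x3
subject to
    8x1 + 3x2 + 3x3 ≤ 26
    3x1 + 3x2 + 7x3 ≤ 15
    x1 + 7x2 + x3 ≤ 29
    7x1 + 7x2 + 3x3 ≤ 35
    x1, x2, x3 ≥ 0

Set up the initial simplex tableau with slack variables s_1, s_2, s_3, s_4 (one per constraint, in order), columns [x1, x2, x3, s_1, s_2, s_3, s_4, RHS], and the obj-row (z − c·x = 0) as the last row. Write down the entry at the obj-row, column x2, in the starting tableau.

-8

The obj-row carries the negated objective coefficients: the x2 entry is -8.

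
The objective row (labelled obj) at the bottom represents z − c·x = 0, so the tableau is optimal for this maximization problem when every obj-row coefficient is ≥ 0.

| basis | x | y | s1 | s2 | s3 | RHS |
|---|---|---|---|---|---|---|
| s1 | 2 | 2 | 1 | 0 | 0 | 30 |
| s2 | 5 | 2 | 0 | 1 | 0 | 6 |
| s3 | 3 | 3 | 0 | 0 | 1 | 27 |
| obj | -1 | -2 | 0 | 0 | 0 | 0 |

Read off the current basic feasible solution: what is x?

x is not in the basis, so in the current basic feasible solution x = 0.

0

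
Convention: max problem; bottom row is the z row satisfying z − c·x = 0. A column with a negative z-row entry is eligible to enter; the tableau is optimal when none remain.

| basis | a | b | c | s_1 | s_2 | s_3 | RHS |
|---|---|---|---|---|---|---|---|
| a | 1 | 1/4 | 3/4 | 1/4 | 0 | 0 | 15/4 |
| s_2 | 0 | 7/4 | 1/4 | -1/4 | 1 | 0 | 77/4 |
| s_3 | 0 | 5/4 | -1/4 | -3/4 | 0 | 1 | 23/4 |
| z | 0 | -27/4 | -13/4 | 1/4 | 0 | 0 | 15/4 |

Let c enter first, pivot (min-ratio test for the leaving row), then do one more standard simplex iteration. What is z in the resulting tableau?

199/4

Ratio test on column c — row 1: (15/4)/(3/4) = 5; row 2: (77/4)/(1/4) = 77; row 3: entry -1/4 ≤ 0. Minimum is 5 at row 1 (a leaves); pivot element 3/4.
Pivot on row 1; the z-row RHS becomes 15/4 − (-13/4)·5 = 20.
Next entering variable (most negative z-row entry -17/3): b.
Ratio test on column b — row 1: 5/(1/3) = 15; row 2: 18/(5/3) = 54/5; row 3: 7/(4/3) = 21/4. Minimum is 21/4 at row 3 (s_3 leaves); pivot element 4/3.
After the second pivot the z-row RHS is 20 − (-17/3)·(21/4) = 199/4.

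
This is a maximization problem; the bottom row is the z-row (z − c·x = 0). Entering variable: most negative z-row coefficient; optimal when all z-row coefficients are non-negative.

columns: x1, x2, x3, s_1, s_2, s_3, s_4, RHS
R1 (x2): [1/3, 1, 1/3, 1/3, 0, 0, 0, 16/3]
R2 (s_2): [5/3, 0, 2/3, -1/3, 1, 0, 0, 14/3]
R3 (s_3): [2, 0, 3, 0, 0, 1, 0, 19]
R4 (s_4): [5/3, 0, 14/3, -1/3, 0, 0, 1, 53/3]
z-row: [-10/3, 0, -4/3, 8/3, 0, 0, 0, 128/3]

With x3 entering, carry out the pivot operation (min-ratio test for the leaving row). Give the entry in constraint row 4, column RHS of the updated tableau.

Ratio test on column x3 — row 1: (16/3)/(1/3) = 16; row 2: (14/3)/(2/3) = 7; row 3: 19/3 = 19/3; row 4: (53/3)/(14/3) = 53/14. Minimum is 53/14 at row 4 (s_4 leaves); pivot element 14/3.
Divide row 4 by 14/3; eliminate column x3 from the other rows.
In the new row 4, the RHS entry is the old entry divided by the pivot: (53/3)/(14/3) = 53/14.

53/14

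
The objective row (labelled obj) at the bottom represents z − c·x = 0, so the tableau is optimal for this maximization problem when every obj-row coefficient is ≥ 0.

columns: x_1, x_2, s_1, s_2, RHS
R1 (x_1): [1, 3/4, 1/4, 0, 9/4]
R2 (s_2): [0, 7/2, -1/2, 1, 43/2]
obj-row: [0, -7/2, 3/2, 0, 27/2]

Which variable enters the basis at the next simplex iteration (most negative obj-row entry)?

x_2

Negative obj-row entries: x_2: -7/2.
The most negative is -7/2 in column x_2, so x_2 enters.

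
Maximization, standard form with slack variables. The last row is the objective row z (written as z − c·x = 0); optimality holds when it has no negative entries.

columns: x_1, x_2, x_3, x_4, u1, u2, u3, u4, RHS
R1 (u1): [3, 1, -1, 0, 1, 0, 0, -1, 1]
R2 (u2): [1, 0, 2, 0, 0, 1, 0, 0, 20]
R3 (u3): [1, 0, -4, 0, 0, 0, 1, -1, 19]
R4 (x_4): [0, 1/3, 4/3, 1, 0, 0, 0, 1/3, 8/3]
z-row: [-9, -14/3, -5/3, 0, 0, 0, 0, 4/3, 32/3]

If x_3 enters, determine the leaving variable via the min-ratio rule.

Column x_3 entries and ratios — u1: -1 ≤ 0, skip; u2: 20/2 = 10; u3: -4 ≤ 0, skip; x_4: (8/3)/(4/3) = 2.
Smallest ratio is 2 in the row of x_4, so x_4 leaves.

x_4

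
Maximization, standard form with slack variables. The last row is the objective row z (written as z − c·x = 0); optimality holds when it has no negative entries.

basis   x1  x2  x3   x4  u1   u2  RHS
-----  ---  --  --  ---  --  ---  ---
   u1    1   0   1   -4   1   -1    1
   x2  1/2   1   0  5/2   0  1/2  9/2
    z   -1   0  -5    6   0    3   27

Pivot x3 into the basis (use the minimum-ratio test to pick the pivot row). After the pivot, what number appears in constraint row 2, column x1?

Ratio test on column x3 — row 1: 1/1 = 1; row 2: entry 0 ≤ 0. Minimum is 1 at row 1 (u1 leaves); pivot element 1.
Divide row 1 by 1; eliminate column x3 from the other rows.
Row 2 update in column x1: 1/2 − 0·1 = 1/2.

1/2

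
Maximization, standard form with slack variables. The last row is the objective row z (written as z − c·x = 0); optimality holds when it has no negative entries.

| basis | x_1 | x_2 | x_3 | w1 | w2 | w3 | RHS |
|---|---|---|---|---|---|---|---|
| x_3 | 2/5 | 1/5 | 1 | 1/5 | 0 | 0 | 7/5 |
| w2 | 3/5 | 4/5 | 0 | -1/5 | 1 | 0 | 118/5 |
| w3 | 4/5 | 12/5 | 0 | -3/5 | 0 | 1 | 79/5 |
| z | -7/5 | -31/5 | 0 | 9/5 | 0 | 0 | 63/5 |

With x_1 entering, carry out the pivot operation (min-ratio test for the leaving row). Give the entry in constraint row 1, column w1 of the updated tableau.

1/2

Ratio test on column x_1 — row 1: (7/5)/(2/5) = 7/2; row 2: (118/5)/(3/5) = 118/3; row 3: (79/5)/(4/5) = 79/4. Minimum is 7/2 at row 1 (x_3 leaves); pivot element 2/5.
Divide row 1 by 2/5; eliminate column x_1 from the other rows.
In the new row 1, the w1 entry is the old entry divided by the pivot: (1/5)/(2/5) = 1/2.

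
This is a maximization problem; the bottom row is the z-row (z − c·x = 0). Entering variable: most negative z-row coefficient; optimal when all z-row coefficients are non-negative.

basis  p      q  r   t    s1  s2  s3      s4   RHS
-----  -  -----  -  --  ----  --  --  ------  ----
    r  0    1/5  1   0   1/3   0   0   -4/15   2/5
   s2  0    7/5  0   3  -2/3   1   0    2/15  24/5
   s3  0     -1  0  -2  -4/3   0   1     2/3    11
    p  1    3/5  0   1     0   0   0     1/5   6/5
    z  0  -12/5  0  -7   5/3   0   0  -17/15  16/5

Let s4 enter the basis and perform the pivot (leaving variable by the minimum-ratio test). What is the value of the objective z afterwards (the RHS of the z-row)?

Ratio test on column s4 — row 1: entry -4/15 ≤ 0; row 2: (24/5)/(2/15) = 36; row 3: 11/(2/3) = 33/2; row 4: (6/5)/(1/5) = 6. Minimum is 6 at row 4 (p leaves); pivot element 1/5.
Pivot on row 4; the z-row RHS becomes 16/5 − (-17/15)·6 = 10.

10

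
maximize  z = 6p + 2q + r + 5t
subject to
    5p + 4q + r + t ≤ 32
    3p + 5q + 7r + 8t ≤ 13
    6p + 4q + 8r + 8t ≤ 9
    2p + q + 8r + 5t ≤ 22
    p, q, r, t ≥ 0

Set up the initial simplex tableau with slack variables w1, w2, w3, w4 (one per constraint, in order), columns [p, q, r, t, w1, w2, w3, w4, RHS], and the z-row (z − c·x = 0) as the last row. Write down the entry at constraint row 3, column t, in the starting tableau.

Constraint 3 has coefficient 8 on t.

8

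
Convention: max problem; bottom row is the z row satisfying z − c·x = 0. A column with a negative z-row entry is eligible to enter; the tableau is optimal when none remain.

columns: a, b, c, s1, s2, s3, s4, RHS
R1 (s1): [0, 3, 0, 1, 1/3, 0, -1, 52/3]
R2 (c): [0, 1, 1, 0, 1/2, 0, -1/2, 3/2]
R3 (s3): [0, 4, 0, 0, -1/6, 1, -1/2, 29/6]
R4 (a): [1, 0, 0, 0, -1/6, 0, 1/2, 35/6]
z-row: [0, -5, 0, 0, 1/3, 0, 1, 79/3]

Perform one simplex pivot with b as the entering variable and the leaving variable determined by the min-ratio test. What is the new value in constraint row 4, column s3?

0

Ratio test on column b — row 1: (52/3)/3 = 52/9; row 2: (3/2)/1 = 3/2; row 3: (29/6)/4 = 29/24; row 4: entry 0 ≤ 0. Minimum is 29/24 at row 3 (s3 leaves); pivot element 4.
Divide row 3 by 4; eliminate column b from the other rows.
Row 4 update in column s3: 0 − 0·(1/4) = 0.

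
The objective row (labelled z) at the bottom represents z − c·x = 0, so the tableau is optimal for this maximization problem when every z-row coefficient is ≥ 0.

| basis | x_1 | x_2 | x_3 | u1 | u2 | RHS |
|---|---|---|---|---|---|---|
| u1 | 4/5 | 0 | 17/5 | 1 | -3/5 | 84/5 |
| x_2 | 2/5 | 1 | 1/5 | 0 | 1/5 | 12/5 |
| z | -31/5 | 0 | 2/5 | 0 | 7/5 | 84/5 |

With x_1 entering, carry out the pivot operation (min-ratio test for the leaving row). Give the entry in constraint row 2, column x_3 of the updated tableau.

1/2

Ratio test on column x_1 — row 1: (84/5)/(4/5) = 21; row 2: (12/5)/(2/5) = 6. Minimum is 6 at row 2 (x_2 leaves); pivot element 2/5.
Divide row 2 by 2/5; eliminate column x_1 from the other rows.
In the new row 2, the x_3 entry is the old entry divided by the pivot: (1/5)/(2/5) = 1/2.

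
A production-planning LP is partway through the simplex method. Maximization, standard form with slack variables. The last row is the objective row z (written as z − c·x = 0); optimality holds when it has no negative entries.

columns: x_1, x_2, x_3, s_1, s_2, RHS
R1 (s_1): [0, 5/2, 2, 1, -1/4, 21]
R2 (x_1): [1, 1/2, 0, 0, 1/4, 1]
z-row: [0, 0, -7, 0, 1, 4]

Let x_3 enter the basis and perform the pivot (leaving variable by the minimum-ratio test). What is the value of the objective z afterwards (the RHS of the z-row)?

155/2

Ratio test on column x_3 — row 1: 21/2 = 21/2; row 2: entry 0 ≤ 0. Minimum is 21/2 at row 1 (s_1 leaves); pivot element 2.
Pivot on row 1; the z-row RHS becomes 4 − (-7)·(21/2) = 155/2.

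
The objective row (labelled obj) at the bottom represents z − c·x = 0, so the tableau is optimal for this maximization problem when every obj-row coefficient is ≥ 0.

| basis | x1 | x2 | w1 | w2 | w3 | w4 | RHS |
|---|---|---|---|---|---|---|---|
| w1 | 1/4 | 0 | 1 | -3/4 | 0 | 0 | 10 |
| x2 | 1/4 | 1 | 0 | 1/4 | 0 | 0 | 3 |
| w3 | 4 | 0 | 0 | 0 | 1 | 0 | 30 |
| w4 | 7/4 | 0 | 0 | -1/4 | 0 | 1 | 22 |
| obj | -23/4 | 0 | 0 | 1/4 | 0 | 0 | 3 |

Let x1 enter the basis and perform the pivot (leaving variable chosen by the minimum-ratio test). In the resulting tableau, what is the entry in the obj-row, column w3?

Ratio test on column x1 — row 1: 10/(1/4) = 40; row 2: 3/(1/4) = 12; row 3: 30/4 = 15/2; row 4: 22/(7/4) = 88/7. Minimum is 15/2 at row 3 (w3 leaves); pivot element 4.
Divide row 3 by 4; eliminate column x1 from the other rows.
obj-row update in column w3: 0 − (-23/4)·(1/4) = 23/16.

23/16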